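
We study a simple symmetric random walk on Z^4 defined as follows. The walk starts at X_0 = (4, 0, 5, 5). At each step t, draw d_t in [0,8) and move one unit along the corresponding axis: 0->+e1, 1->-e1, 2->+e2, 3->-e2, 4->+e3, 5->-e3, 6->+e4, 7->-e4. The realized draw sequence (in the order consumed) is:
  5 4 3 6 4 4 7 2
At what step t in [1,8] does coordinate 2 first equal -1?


3

t=0: X=(4, 0, 5, 5), d=5 → -e3, X_1=(4, 0, 4, 5)
t=1: X=(4, 0, 4, 5), d=4 → +e3, X_2=(4, 0, 5, 5)
t=2: X=(4, 0, 5, 5), d=3 → -e2, X_3=(4, -1, 5, 5)
t=3: X=(4, -1, 5, 5), d=6 → +e4, X_4=(4, -1, 5, 6)
t=4: X=(4, -1, 5, 6), d=4 → +e3, X_5=(4, -1, 6, 6)
t=5: X=(4, -1, 6, 6), d=4 → +e3, X_6=(4, -1, 7, 6)
t=6: X=(4, -1, 7, 6), d=7 → -e4, X_7=(4, -1, 7, 5)
t=7: X=(4, -1, 7, 5), d=2 → +e2, X_8=(4, 0, 7, 5)


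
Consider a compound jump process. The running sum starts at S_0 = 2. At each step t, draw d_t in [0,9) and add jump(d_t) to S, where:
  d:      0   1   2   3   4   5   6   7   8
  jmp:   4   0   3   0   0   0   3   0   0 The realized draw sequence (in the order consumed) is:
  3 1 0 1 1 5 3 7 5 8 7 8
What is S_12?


6

t=0: S=2, d=3, jump=0, S_1=2
t=1: S=2, d=1, jump=0, S_2=2
t=2: S=2, d=0, jump=4, S_3=6
t=3: S=6, d=1, jump=0, S_4=6
t=4: S=6, d=1, jump=0, S_5=6
t=5: S=6, d=5, jump=0, S_6=6
t=6: S=6, d=3, jump=0, S_7=6
t=7: S=6, d=7, jump=0, S_8=6
t=8: S=6, d=5, jump=0, S_9=6
t=9: S=6, d=8, jump=0, S_10=6
t=10: S=6, d=7, jump=0, S_11=6
t=11: S=6, d=8, jump=0, S_12=6


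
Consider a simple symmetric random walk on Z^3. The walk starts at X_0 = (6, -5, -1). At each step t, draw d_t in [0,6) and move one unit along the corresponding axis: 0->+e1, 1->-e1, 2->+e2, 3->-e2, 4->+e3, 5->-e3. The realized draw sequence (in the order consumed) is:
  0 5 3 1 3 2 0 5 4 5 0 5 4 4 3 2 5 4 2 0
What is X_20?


t=0: X=(6, -5, -1), d=0 → +e1, X_1=(7, -5, -1)
t=1: X=(7, -5, -1), d=5 → -e3, X_2=(7, -5, -2)
t=2: X=(7, -5, -2), d=3 → -e2, X_3=(7, -6, -2)
t=3: X=(7, -6, -2), d=1 → -e1, X_4=(6, -6, -2)
t=4: X=(6, -6, -2), d=3 → -e2, X_5=(6, -7, -2)
t=5: X=(6, -7, -2), d=2 → +e2, X_6=(6, -6, -2)
t=6: X=(6, -6, -2), d=0 → +e1, X_7=(7, -6, -2)
t=7: X=(7, -6, -2), d=5 → -e3, X_8=(7, -6, -3)
t=8: X=(7, -6, -3), d=4 → +e3, X_9=(7, -6, -2)
t=9: X=(7, -6, -2), d=5 → -e3, X_10=(7, -6, -3)
t=10: X=(7, -6, -3), d=0 → +e1, X_11=(8, -6, -3)
t=11: X=(8, -6, -3), d=5 → -e3, X_12=(8, -6, -4)
t=12: X=(8, -6, -4), d=4 → +e3, X_13=(8, -6, -3)
t=13: X=(8, -6, -3), d=4 → +e3, X_14=(8, -6, -2)
t=14: X=(8, -6, -2), d=3 → -e2, X_15=(8, -7, -2)
t=15: X=(8, -7, -2), d=2 → +e2, X_16=(8, -6, -2)
t=16: X=(8, -6, -2), d=5 → -e3, X_17=(8, -6, -3)
t=17: X=(8, -6, -3), d=4 → +e3, X_18=(8, -6, -2)
t=18: X=(8, -6, -2), d=2 → +e2, X_19=(8, -5, -2)
t=19: X=(8, -5, -2), d=0 → +e1, X_20=(9, -5, -2)

(9, -5, -2)


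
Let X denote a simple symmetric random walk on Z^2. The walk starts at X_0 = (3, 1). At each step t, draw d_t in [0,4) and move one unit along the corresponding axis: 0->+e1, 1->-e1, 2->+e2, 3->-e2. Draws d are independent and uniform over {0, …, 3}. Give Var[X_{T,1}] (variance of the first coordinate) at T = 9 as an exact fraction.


9/2

Outcome values over d=0..3: [1, -1, 0, 0]
Σy = 0, Σy² = 2, M = 4
μ = 0/4 = 0,  σ² = 2/4 − (0)² = 1/2
Independent increments: Var[X_9] = 9·σ² = 9·(1/2) = 9/2


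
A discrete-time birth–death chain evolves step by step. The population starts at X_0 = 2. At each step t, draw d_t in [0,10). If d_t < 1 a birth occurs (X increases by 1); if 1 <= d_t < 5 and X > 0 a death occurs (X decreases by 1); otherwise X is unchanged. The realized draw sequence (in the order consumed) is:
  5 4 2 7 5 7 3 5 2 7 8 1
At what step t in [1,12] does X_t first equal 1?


2

t=0: X=2, d=5 → hold, X_1=2
t=1: X=2, d=4 → death, X_2=1
t=2: X=1, d=2 → death, X_3=0
t=3: X=0, d=7 → hold, X_4=0
t=4: X=0, d=5 → hold, X_5=0
t=5: X=0, d=7 → hold, X_6=0
t=6: X=0, d=3 → hold, X_7=0
t=7: X=0, d=5 → hold, X_8=0
t=8: X=0, d=2 → hold, X_9=0
t=9: X=0, d=7 → hold, X_10=0
t=10: X=0, d=8 → hold, X_11=0
t=11: X=0, d=1 → hold, X_12=0


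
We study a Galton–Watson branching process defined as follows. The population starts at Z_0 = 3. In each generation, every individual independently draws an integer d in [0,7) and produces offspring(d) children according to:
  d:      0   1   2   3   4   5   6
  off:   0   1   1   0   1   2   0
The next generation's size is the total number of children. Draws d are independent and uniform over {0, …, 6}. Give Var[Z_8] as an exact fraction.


Outcome values over d=0..6: [0, 1, 1, 0, 1, 2, 0]
Σy = 5, Σy² = 7, M = 7
μ = 5/7 = 5/7,  σ² = 7/7 − (5/7)² = 24/49
V_0 = 0, E_0 = 3
V_1 = 24/49·E_0 + (5/7)²·V_0 = 72/49;  E_1 = 15/7
V_2 = 24/49·E_1 + (5/7)²·V_1 = 4320/2401;  E_2 = 75/49
V_3 = 24/49·E_2 + (5/7)²·V_2 = 196200/117649;  E_3 = 375/343
V_4 = 24/49·E_3 + (5/7)²·V_3 = 7992000/5764801;  E_4 = 1875/2401
V_5 = 24/49·E_4 + (5/7)²·V_4 = 307845000/282475249;  E_5 = 9375/16807
V_6 = 24/49·E_5 + (5/7)²·V_5 = 11477700000/13841287201;  E_6 = 46875/117649
V_7 = 24/49·E_6 + (5/7)²·V_6 = 419297625000/678223072849;  E_7 = 234375/823543
V_8 = 24/49·E_7 + (5/7)²·V_7 = 15114870000000/33232930569601;  E_8 = 1171875/5764801

15114870000000/33232930569601


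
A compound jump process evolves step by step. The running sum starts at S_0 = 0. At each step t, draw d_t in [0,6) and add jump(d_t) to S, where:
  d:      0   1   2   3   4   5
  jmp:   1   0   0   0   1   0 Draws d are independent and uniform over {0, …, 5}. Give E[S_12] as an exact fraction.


Outcome values over d=0..5: [1, 0, 0, 0, 1, 0]
Σy = 2, Σy² = 2, M = 6
μ = 2/6 = 1/3,  σ² = 2/6 − (1/3)² = 2/9
E[S_12] = 0 + 12·(1/3) = 4

4


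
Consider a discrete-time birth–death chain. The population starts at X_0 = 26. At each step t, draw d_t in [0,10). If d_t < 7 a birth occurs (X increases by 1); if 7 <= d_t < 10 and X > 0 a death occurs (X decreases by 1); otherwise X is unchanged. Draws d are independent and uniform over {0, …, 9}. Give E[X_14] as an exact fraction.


158/5

X can drop by at most 1 per step and X_0 = 26 > T = 14, so X_t >= 26 − t >= 12 > 0 for every t <= 14: the floor at 0 (the 'and X > 0' condition) never binds. Hence X_14 = X_0 + Σ_{t<14} Y_t with i.i.d. increments Y_t = y(d_t) ∈ {+1, −1, 0}.
Outcome values over d=0..9: [1, 1, 1, 1, 1, 1, 1, -1, -1, -1]
Σy = 4, Σy² = 10, M = 10
μ = 4/10 = 2/5,  σ² = 10/10 − (2/5)² = 21/25
E[X_14] = 26 + 14·(2/5) = 158/5


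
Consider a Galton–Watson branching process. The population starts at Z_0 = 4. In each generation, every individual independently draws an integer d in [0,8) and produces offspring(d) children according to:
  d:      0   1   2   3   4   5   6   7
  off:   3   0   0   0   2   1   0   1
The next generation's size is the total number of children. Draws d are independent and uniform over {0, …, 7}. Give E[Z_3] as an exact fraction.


343/128

Outcome values over d=0..7: [3, 0, 0, 0, 2, 1, 0, 1]
Σy = 7, Σy² = 15, M = 8
μ = 7/8 = 7/8,  σ² = 15/8 − (7/8)² = 71/64
E[Z_0] = 4
E[Z_1] = 7/8·E[Z_0] = 7/2
E[Z_2] = 7/8·E[Z_1] = 49/16
E[Z_3] = 7/8·E[Z_2] = 343/128


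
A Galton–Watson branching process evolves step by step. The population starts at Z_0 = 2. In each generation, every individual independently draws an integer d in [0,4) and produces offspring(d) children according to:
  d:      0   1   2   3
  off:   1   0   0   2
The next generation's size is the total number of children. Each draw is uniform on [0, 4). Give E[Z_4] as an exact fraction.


Outcome values over d=0..3: [1, 0, 0, 2]
Σy = 3, Σy² = 5, M = 4
μ = 3/4 = 3/4,  σ² = 5/4 − (3/4)² = 11/16
E[Z_0] = 2
E[Z_1] = 3/4·E[Z_0] = 3/2
E[Z_2] = 3/4·E[Z_1] = 9/8
E[Z_3] = 3/4·E[Z_2] = 27/32
E[Z_4] = 3/4·E[Z_3] = 81/128

81/128


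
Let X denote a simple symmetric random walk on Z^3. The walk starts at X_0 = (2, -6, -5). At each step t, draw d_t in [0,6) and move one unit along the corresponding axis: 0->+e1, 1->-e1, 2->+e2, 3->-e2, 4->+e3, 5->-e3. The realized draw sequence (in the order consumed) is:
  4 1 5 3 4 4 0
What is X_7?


(2, -7, -3)

t=0: X=(2, -6, -5), d=4 → +e3, X_1=(2, -6, -4)
t=1: X=(2, -6, -4), d=1 → -e1, X_2=(1, -6, -4)
t=2: X=(1, -6, -4), d=5 → -e3, X_3=(1, -6, -5)
t=3: X=(1, -6, -5), d=3 → -e2, X_4=(1, -7, -5)
t=4: X=(1, -7, -5), d=4 → +e3, X_5=(1, -7, -4)
t=5: X=(1, -7, -4), d=4 → +e3, X_6=(1, -7, -3)
t=6: X=(1, -7, -3), d=0 → +e1, X_7=(2, -7, -3)


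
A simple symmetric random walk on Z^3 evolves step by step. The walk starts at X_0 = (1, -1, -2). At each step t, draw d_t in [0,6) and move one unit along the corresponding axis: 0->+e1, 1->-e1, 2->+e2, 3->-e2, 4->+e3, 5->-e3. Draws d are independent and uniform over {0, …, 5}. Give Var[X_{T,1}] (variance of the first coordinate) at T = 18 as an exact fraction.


6

Outcome values over d=0..5: [1, -1, 0, 0, 0, 0]
Σy = 0, Σy² = 2, M = 6
μ = 0/6 = 0,  σ² = 2/6 − (0)² = 1/3
Independent increments: Var[X_18] = 18·σ² = 18·(1/3) = 6


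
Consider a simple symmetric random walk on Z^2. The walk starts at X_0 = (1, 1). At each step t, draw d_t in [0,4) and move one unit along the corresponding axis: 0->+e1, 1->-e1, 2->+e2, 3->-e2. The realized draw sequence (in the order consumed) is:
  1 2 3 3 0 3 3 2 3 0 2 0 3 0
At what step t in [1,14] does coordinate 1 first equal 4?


t=0: X=(1, 1), d=1 → -e1, X_1=(0, 1)
t=1: X=(0, 1), d=2 → +e2, X_2=(0, 2)
t=2: X=(0, 2), d=3 → -e2, X_3=(0, 1)
t=3: X=(0, 1), d=3 → -e2, X_4=(0, 0)
t=4: X=(0, 0), d=0 → +e1, X_5=(1, 0)
t=5: X=(1, 0), d=3 → -e2, X_6=(1, -1)
t=6: X=(1, -1), d=3 → -e2, X_7=(1, -2)
t=7: X=(1, -2), d=2 → +e2, X_8=(1, -1)
t=8: X=(1, -1), d=3 → -e2, X_9=(1, -2)
t=9: X=(1, -2), d=0 → +e1, X_10=(2, -2)
t=10: X=(2, -2), d=2 → +e2, X_11=(2, -1)
t=11: X=(2, -1), d=0 → +e1, X_12=(3, -1)
t=12: X=(3, -1), d=3 → -e2, X_13=(3, -2)
t=13: X=(3, -2), d=0 → +e1, X_14=(4, -2)

14


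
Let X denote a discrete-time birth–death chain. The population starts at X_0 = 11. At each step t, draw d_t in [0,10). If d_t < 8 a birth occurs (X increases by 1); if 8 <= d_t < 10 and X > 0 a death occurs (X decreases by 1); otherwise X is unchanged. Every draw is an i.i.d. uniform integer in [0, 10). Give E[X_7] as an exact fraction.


X can drop by at most 1 per step and X_0 = 11 > T = 7, so X_t >= 11 − t >= 4 > 0 for every t <= 7: the floor at 0 (the 'and X > 0' condition) never binds. Hence X_7 = X_0 + Σ_{t<7} Y_t with i.i.d. increments Y_t = y(d_t) ∈ {+1, −1, 0}.
Outcome values over d=0..9: [1, 1, 1, 1, 1, 1, 1, 1, -1, -1]
Σy = 6, Σy² = 10, M = 10
μ = 6/10 = 3/5,  σ² = 10/10 − (3/5)² = 16/25
E[X_7] = 11 + 7·(3/5) = 76/5

76/5


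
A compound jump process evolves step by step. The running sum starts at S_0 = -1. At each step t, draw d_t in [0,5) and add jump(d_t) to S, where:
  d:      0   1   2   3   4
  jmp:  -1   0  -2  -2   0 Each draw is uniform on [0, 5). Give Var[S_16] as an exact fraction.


Outcome values over d=0..4: [-1, 0, -2, -2, 0]
Σy = -5, Σy² = 9, M = 5
μ = -5/5 = -1,  σ² = 9/5 − (-1)² = 4/5
Independent increments: Var[S_16] = 16·σ² = 16·(4/5) = 64/5

64/5


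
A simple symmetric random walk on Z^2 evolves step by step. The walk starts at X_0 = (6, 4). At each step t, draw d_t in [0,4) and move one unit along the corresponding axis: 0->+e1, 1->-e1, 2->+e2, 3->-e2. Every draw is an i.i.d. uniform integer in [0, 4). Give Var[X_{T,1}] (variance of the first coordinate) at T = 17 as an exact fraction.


Outcome values over d=0..3: [1, -1, 0, 0]
Σy = 0, Σy² = 2, M = 4
μ = 0/4 = 0,  σ² = 2/4 − (0)² = 1/2
Independent increments: Var[X_17] = 17·σ² = 17·(1/2) = 17/2

17/2


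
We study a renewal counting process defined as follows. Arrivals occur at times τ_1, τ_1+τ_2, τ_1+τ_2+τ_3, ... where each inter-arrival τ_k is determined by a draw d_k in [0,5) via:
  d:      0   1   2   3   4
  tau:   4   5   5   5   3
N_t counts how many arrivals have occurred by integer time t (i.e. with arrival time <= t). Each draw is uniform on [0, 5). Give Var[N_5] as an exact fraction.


Inter-arrival values over d=0..4: [4, 5, 5, 5, 3]
Each d has probability 1/5, so the pmf of τ is: f(3) = 1/5, f(4) = 1/5, f(5) = 3/5
Let p_n(j) = P(N_n = j), with p_0 = [1]. Condition on τ_1: p_n(0) = P(τ > n), and for j >= 1, p_n(j) = Σ_{k<=n} f(k)·p_{n−k}(j−1)
p_1 = [1]  (j = 0)
p_2 = [1]  (j = 0)
p_3 = [4/5, 1/5]  (j = 0..1)
p_4 = [3/5, 2/5]  (j = 0..1)
p_5 = [0, 1]  (j = 0..1)
E[N_5] = Σ j·p_5(j) = 1;  E[N_5²] = Σ j²·p_5(j) = 1
Var[N_5] = 1 − (1)² = 0

0


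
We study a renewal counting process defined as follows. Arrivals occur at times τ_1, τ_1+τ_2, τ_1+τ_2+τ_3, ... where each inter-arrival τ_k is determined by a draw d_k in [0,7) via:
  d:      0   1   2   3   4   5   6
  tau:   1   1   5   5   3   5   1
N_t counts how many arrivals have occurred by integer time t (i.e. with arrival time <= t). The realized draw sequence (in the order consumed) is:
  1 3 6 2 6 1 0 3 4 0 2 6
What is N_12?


4

draw d_1=1: τ_1=1, arrival time A_1=1
draw d_2=3: τ_2=5, arrival time A_2=6
draw d_3=6: τ_3=1, arrival time A_3=7
draw d_4=2: τ_4=5, arrival time A_4=12
draw d_5=6: τ_5=1, arrival time A_5=13
draw d_6=1: τ_6=1, arrival time A_6=14
draw d_7=0: τ_7=1, arrival time A_7=15
draw d_8=3: τ_8=5, arrival time A_8=20
draw d_9=4: τ_9=3, arrival time A_9=23
draw d_10=0: τ_10=1, arrival time A_10=24
draw d_11=2: τ_11=5, arrival time A_11=29
draw d_12=6: τ_12=1, arrival time A_12=30
N_t over t=0..12: 0:0 1:1 2:1 3:1 4:1 5:1 6:2 7:3 8:3 9:3 10:3 11:3 12:4


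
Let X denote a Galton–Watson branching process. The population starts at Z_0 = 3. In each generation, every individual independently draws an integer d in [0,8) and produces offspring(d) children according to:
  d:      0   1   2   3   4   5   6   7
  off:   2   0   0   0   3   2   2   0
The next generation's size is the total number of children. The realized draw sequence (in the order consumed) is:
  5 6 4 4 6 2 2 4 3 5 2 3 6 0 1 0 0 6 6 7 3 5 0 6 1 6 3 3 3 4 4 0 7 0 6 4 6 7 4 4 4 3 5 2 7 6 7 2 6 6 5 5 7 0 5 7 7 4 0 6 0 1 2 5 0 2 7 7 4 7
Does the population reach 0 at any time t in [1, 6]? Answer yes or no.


gen 0: Z_0=3, draws=[5, 6, 4], offspring=[2, 2, 3], Z_1=7
gen 1: Z_1=7, draws=[4, 6, 2, 2, 4, 3, 5], offspring=[3, 2, 0, 0, 3, 0, 2], Z_2=10
gen 2: Z_2=10, draws=[2, 3, 6, 0, 1, 0, 0, 6, 6, 7], offspring=[0, 0, 2, 2, 0, 2, 2, 2, 2, 0], Z_3=12
gen 3: Z_3=12, draws=[3, 5, 0, 6, 1, 6, 3, 3, 3, 4, 4, 0], offspring=[0, 2, 2, 2, 0, 2, 0, 0, 0, 3, 3, 2], Z_4=16
gen 4: Z_4=16, draws=[7, 0, 6, 4, 6, 7, 4, 4, 4, 3, 5, 2, 7, 6, 7, 2], offspring=[0, 2, 2, 3, 2, 0, 3, 3, 3, 0, 2, 0, 0, 2, 0, 0], Z_5=22
gen 5: Z_5=22, draws=[6, 6, 5, 5, 7, 0, 5, 7, 7, 4, 0, 6, 0, 1, 2, 5, 0, 2, 7, 7, 4, 7], offspring=[2, 2, 2, 2, 0, 2, 2, 0, 0, 3, 2, 2, 2, 0, 0, 2, 2, 0, 0, 0, 3, 0], Z_6=28

no


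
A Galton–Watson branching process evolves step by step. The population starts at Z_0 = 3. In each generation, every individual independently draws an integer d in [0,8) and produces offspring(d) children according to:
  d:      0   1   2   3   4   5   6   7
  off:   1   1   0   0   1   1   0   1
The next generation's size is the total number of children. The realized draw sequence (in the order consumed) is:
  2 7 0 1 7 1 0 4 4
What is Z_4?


gen 0: Z_0=3, draws=[2, 7, 0], offspring=[0, 1, 1], Z_1=2
gen 1: Z_1=2, draws=[1, 7], offspring=[1, 1], Z_2=2
gen 2: Z_2=2, draws=[1, 0], offspring=[1, 1], Z_3=2
gen 3: Z_3=2, draws=[4, 4], offspring=[1, 1], Z_4=2

2


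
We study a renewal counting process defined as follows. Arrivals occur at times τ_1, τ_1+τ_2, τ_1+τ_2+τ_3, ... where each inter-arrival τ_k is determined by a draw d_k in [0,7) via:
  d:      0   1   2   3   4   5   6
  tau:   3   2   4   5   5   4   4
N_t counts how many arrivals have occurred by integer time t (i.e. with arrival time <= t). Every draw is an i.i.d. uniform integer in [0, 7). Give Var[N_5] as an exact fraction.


Inter-arrival values over d=0..6: [3, 2, 4, 5, 5, 4, 4]
Each d has probability 1/7, so the pmf of τ is: f(2) = 1/7, f(3) = 1/7, f(4) = 3/7, f(5) = 2/7
Let p_n(j) = P(N_n = j), with p_0 = [1]. Condition on τ_1: p_n(0) = P(τ > n), and for j >= 1, p_n(j) = Σ_{k<=n} f(k)·p_{n−k}(j−1)
p_1 = [1]  (j = 0)
p_2 = [6/7, 1/7]  (j = 0..1)
p_3 = [5/7, 2/7]  (j = 0..1)
p_4 = [2/7, 34/49, 1/49]  (j = 0..2)
p_5 = [0, 46/49, 3/49]  (j = 0..2)
E[N_5] = Σ j·p_5(j) = 52/49;  E[N_5²] = Σ j²·p_5(j) = 58/49
Var[N_5] = 58/49 − (52/49)² = 138/2401

138/2401


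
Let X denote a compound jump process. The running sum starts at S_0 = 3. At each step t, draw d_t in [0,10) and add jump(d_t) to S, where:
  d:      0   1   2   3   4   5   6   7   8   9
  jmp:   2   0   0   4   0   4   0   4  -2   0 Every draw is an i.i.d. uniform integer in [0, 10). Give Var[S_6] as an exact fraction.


Outcome values over d=0..9: [2, 0, 0, 4, 0, 4, 0, 4, -2, 0]
Σy = 12, Σy² = 56, M = 10
μ = 12/10 = 6/5,  σ² = 56/10 − (6/5)² = 104/25
Independent increments: Var[S_6] = 6·σ² = 6·(104/25) = 624/25

624/25


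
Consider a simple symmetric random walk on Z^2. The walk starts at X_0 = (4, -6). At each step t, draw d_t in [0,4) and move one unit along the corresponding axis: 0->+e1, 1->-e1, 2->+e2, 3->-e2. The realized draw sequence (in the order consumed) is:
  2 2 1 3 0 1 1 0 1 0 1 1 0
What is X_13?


(2, -5)

t=0: X=(4, -6), d=2 → +e2, X_1=(4, -5)
t=1: X=(4, -5), d=2 → +e2, X_2=(4, -4)
t=2: X=(4, -4), d=1 → -e1, X_3=(3, -4)
t=3: X=(3, -4), d=3 → -e2, X_4=(3, -5)
t=4: X=(3, -5), d=0 → +e1, X_5=(4, -5)
t=5: X=(4, -5), d=1 → -e1, X_6=(3, -5)
t=6: X=(3, -5), d=1 → -e1, X_7=(2, -5)
t=7: X=(2, -5), d=0 → +e1, X_8=(3, -5)
t=8: X=(3, -5), d=1 → -e1, X_9=(2, -5)
t=9: X=(2, -5), d=0 → +e1, X_10=(3, -5)
t=10: X=(3, -5), d=1 → -e1, X_11=(2, -5)
t=11: X=(2, -5), d=1 → -e1, X_12=(1, -5)
t=12: X=(1, -5), d=0 → +e1, X_13=(2, -5)


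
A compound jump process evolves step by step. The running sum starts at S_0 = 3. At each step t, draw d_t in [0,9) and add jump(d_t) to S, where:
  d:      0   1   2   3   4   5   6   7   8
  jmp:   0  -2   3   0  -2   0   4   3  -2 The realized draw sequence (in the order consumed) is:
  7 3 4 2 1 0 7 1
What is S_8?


t=0: S=3, d=7, jump=3, S_1=6
t=1: S=6, d=3, jump=0, S_2=6
t=2: S=6, d=4, jump=-2, S_3=4
t=3: S=4, d=2, jump=3, S_4=7
t=4: S=7, d=1, jump=-2, S_5=5
t=5: S=5, d=0, jump=0, S_6=5
t=6: S=5, d=7, jump=3, S_7=8
t=7: S=8, d=1, jump=-2, S_8=6

6


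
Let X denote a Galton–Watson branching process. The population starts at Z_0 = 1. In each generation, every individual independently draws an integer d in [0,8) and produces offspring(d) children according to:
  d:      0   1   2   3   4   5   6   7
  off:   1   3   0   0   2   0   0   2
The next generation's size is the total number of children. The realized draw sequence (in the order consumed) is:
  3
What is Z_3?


0

gen 0: Z_0=1, draws=[3], offspring=[0], Z_1=0
gen 1: Z_1=0, draws=[], offspring=[], Z_2=0
gen 2: Z_2=0, draws=[], offspring=[], Z_3=0


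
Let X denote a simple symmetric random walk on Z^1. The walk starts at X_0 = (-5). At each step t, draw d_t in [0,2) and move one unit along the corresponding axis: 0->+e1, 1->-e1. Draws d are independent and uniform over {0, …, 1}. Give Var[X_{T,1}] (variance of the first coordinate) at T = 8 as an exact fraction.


Outcome values over d=0..1: [1, -1]
Σy = 0, Σy² = 2, M = 2
μ = 0/2 = 0,  σ² = 2/2 − (0)² = 1
Independent increments: Var[X_8] = 8·σ² = 8·(1) = 8

8


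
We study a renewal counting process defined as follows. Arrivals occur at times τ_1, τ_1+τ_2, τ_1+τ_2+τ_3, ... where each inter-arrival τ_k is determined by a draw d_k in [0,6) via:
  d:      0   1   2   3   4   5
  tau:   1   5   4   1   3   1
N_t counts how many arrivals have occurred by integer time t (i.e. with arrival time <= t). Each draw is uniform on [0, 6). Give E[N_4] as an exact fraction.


23/16

Inter-arrival values over d=0..5: [1, 5, 4, 1, 3, 1]
Each d has probability 1/6, so the pmf of τ is: f(1) = 1/2, f(3) = 1/6, f(4) = 1/6, f(5) = 1/6
Renewal equation for m(n) = E[N_n]: condition on τ_1 = k (if k <= n, one arrival plus a fresh copy on the remaining n−k steps): m(n) = F(n) + Σ_{k<=n} f(k)·m(n−k), where F(n) = P(τ <= n) and m(0) = 0
m(1) = F(1) = 1/2
m(2) = F(2) + f(1)·m(1) = 1/2 + 1/2·1/2 = 3/4
m(3) = F(3) + f(1)·m(2) = 2/3 + 1/2·3/4 = 25/24
m(4) = F(4) + f(1)·m(3) + f(3)·m(1) = 5/6 + 1/2·25/24 + 1/6·1/2 = 23/16
E[N_4] = m(4) = 23/16


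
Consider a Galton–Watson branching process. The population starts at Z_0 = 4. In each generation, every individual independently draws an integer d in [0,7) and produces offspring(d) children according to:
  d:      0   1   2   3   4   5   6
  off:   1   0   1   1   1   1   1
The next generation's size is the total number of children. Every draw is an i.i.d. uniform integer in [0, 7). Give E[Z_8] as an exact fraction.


6718464/5764801

Outcome values over d=0..6: [1, 0, 1, 1, 1, 1, 1]
Σy = 6, Σy² = 6, M = 7
μ = 6/7 = 6/7,  σ² = 6/7 − (6/7)² = 6/49
E[Z_0] = 4
E[Z_1] = 6/7·E[Z_0] = 24/7
E[Z_2] = 6/7·E[Z_1] = 144/49
E[Z_3] = 6/7·E[Z_2] = 864/343
E[Z_4] = 6/7·E[Z_3] = 5184/2401
E[Z_5] = 6/7·E[Z_4] = 31104/16807
E[Z_6] = 6/7·E[Z_5] = 186624/117649
E[Z_7] = 6/7·E[Z_6] = 1119744/823543
E[Z_8] = 6/7·E[Z_7] = 6718464/5764801


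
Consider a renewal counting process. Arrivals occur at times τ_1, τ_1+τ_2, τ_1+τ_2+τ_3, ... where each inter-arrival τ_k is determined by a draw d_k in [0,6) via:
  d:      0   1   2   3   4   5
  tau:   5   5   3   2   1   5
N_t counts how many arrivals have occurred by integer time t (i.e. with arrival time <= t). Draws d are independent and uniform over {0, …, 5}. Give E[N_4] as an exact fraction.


Inter-arrival values over d=0..5: [5, 5, 3, 2, 1, 5]
Each d has probability 1/6, so the pmf of τ is: f(1) = 1/6, f(2) = 1/6, f(3) = 1/6, f(5) = 1/2
Renewal equation for m(n) = E[N_n]: condition on τ_1 = k (if k <= n, one arrival plus a fresh copy on the remaining n−k steps): m(n) = F(n) + Σ_{k<=n} f(k)·m(n−k), where F(n) = P(τ <= n) and m(0) = 0
m(1) = F(1) = 1/6
m(2) = F(2) + f(1)·m(1) = 1/3 + 1/6·1/6 = 13/36
m(3) = F(3) + f(1)·m(2) + f(2)·m(1) = 1/2 + 1/6·13/36 + 1/6·1/6 = 127/216
m(4) = F(4) + f(1)·m(3) + f(2)·m(2) + f(3)·m(1) = 1/2 + 1/6·127/216 + 1/6·13/36 + 1/6·1/6 = 889/1296
E[N_4] = m(4) = 889/1296

889/1296


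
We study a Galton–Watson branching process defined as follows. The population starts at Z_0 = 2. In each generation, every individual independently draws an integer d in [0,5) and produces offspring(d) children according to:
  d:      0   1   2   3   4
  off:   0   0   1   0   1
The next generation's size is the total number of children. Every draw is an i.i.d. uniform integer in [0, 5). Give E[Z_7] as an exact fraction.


Outcome values over d=0..4: [0, 0, 1, 0, 1]
Σy = 2, Σy² = 2, M = 5
μ = 2/5 = 2/5,  σ² = 2/5 − (2/5)² = 6/25
E[Z_0] = 2
E[Z_1] = 2/5·E[Z_0] = 4/5
E[Z_2] = 2/5·E[Z_1] = 8/25
E[Z_3] = 2/5·E[Z_2] = 16/125
E[Z_4] = 2/5·E[Z_3] = 32/625
E[Z_5] = 2/5·E[Z_4] = 64/3125
E[Z_6] = 2/5·E[Z_5] = 128/15625
E[Z_7] = 2/5·E[Z_6] = 256/78125

256/78125


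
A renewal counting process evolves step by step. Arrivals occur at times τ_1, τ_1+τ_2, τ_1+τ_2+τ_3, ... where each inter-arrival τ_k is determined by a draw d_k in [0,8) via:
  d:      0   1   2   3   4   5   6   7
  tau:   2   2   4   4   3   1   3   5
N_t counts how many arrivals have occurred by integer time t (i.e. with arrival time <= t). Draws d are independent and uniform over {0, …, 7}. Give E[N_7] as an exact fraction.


4354473/2097152

Inter-arrival values over d=0..7: [2, 2, 4, 4, 3, 1, 3, 5]
Each d has probability 1/8, so the pmf of τ is: f(1) = 1/8, f(2) = 1/4, f(3) = 1/4, f(4) = 1/4, f(5) = 1/8
Renewal equation for m(n) = E[N_n]: condition on τ_1 = k (if k <= n, one arrival plus a fresh copy on the remaining n−k steps): m(n) = F(n) + Σ_{k<=n} f(k)·m(n−k), where F(n) = P(τ <= n) and m(0) = 0
m(1) = F(1) = 1/8
m(2) = F(2) + f(1)·m(1) = 3/8 + 1/8·1/8 = 25/64
m(3) = F(3) + f(1)·m(2) + f(2)·m(1) = 5/8 + 1/8·25/64 + 1/4·1/8 = 361/512
m(4) = F(4) + f(1)·m(3) + f(2)·m(2) + f(3)·m(1) = 7/8 + 1/8·361/512 + 1/4·25/64 + 1/4·1/8 = 4473/4096
m(5) = F(5) + f(1)·m(4) + f(2)·m(3) + f(3)·m(2) + f(4)·m(1) = 1 + 1/8·4473/4096 + 1/4·361/512 + 1/4·25/64 + 1/4·1/8 = 47241/32768
m(6) = F(6) + f(1)·m(5) + f(2)·m(4) + f(3)·m(3) + f(4)·m(2) + f(5)·m(1) = 1 + 1/8·47241/32768 + 1/4·4473/4096 + 1/4·361/512 + 1/4·25/64 + 1/8·1/8 = 456857/262144
m(7) = F(7) + f(1)·m(6) + f(2)·m(5) + f(3)·m(4) + f(4)·m(3) + f(5)·m(2) = 1 + 1/8·456857/262144 + 1/4·47241/32768 + 1/4·4473/4096 + 1/4·361/512 + 1/8·25/64 = 4354473/2097152
E[N_7] = m(7) = 4354473/2097152


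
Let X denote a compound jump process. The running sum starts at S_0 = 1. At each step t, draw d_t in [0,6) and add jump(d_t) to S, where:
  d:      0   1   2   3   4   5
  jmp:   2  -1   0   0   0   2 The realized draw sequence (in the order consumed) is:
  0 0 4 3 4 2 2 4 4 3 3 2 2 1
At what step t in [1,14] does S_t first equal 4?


14

t=0: S=1, d=0, jump=2, S_1=3
t=1: S=3, d=0, jump=2, S_2=5
t=2: S=5, d=4, jump=0, S_3=5
t=3: S=5, d=3, jump=0, S_4=5
t=4: S=5, d=4, jump=0, S_5=5
t=5: S=5, d=2, jump=0, S_6=5
t=6: S=5, d=2, jump=0, S_7=5
t=7: S=5, d=4, jump=0, S_8=5
t=8: S=5, d=4, jump=0, S_9=5
t=9: S=5, d=3, jump=0, S_10=5
t=10: S=5, d=3, jump=0, S_11=5
t=11: S=5, d=2, jump=0, S_12=5
t=12: S=5, d=2, jump=0, S_13=5
t=13: S=5, d=1, jump=-1, S_14=4


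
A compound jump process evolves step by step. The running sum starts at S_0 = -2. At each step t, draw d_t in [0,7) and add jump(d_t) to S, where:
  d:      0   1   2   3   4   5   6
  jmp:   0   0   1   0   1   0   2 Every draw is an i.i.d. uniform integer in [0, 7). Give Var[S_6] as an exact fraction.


Outcome values over d=0..6: [0, 0, 1, 0, 1, 0, 2]
Σy = 4, Σy² = 6, M = 7
μ = 4/7 = 4/7,  σ² = 6/7 − (4/7)² = 26/49
Independent increments: Var[S_6] = 6·σ² = 6·(26/49) = 156/49

156/49


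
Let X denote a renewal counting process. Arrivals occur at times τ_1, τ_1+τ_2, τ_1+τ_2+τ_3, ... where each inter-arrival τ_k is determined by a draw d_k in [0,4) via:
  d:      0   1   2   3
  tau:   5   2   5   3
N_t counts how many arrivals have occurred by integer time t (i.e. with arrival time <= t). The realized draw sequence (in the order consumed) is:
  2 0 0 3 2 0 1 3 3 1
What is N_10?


2

draw d_1=2: τ_1=5, arrival time A_1=5
draw d_2=0: τ_2=5, arrival time A_2=10
draw d_3=0: τ_3=5, arrival time A_3=15
draw d_4=3: τ_4=3, arrival time A_4=18
draw d_5=2: τ_5=5, arrival time A_5=23
draw d_6=0: τ_6=5, arrival time A_6=28
draw d_7=1: τ_7=2, arrival time A_7=30
draw d_8=3: τ_8=3, arrival time A_8=33
draw d_9=3: τ_9=3, arrival time A_9=36
draw d_10=1: τ_10=2, arrival time A_10=38
N_t over t=0..10: 0:0 1:0 2:0 3:0 4:0 5:1 6:1 7:1 8:1 9:1 10:2


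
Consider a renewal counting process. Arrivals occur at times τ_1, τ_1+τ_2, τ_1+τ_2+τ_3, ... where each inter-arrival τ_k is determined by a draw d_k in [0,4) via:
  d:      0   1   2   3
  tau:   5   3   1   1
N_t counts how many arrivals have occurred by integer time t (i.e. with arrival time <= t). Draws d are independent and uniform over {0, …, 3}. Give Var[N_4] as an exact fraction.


319/256

Inter-arrival values over d=0..3: [5, 3, 1, 1]
Each d has probability 1/4, so the pmf of τ is: f(1) = 1/2, f(3) = 1/4, f(5) = 1/4
Let p_n(j) = P(N_n = j), with p_0 = [1]. Condition on τ_1: p_n(0) = P(τ > n), and for j >= 1, p_n(j) = Σ_{k<=n} f(k)·p_{n−k}(j−1)
p_1 = [1/2, 1/2]  (j = 0..1)
p_2 = [1/2, 1/4, 1/4]  (j = 0..2)
p_3 = [1/4, 1/2, 1/8, 1/8]  (j = 0..3)
p_4 = [1/4, 1/4, 3/8, 1/16, 1/16]  (j = 0..4)
E[N_4] = Σ j·p_4(j) = 23/16;  E[N_4²] = Σ j²·p_4(j) = 53/16
Var[N_4] = 53/16 − (23/16)² = 319/256


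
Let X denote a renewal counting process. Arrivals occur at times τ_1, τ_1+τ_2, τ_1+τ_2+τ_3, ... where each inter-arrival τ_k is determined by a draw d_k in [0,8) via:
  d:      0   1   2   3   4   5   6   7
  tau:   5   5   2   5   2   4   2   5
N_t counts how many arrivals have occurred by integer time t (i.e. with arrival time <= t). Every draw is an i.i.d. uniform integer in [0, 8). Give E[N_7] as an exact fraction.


Inter-arrival values over d=0..7: [5, 5, 2, 5, 2, 4, 2, 5]
Each d has probability 1/8, so the pmf of τ is: f(2) = 3/8, f(4) = 1/8, f(5) = 1/2
Renewal equation for m(n) = E[N_n]: condition on τ_1 = k (if k <= n, one arrival plus a fresh copy on the remaining n−k steps): m(n) = F(n) + Σ_{k<=n} f(k)·m(n−k), where F(n) = P(τ <= n) and m(0) = 0
m(1) = F(1) = 0
m(2) = F(2) = 3/8
m(3) = F(3) = 3/8
m(4) = F(4) + f(2)·m(2) = 1/2 + 3/8·3/8 = 41/64
m(5) = F(5) + f(2)·m(3) = 1 + 3/8·3/8 = 73/64
m(6) = F(6) + f(2)·m(4) + f(4)·m(2) = 1 + 3/8·41/64 + 1/8·3/8 = 659/512
m(7) = F(7) + f(2)·m(5) + f(4)·m(3) + f(5)·m(2) = 1 + 3/8·73/64 + 1/8·3/8 + 1/2·3/8 = 851/512
E[N_7] = m(7) = 851/512

851/512


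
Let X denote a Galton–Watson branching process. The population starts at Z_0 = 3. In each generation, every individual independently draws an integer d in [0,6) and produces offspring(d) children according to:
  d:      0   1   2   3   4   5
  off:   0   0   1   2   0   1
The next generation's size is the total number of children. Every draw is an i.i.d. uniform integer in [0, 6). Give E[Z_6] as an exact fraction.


64/243

Outcome values over d=0..5: [0, 0, 1, 2, 0, 1]
Σy = 4, Σy² = 6, M = 6
μ = 4/6 = 2/3,  σ² = 6/6 − (2/3)² = 5/9
E[Z_0] = 3
E[Z_1] = 2/3·E[Z_0] = 2
E[Z_2] = 2/3·E[Z_1] = 4/3
E[Z_3] = 2/3·E[Z_2] = 8/9
E[Z_4] = 2/3·E[Z_3] = 16/27
E[Z_5] = 2/3·E[Z_4] = 32/81
E[Z_6] = 2/3·E[Z_5] = 64/243


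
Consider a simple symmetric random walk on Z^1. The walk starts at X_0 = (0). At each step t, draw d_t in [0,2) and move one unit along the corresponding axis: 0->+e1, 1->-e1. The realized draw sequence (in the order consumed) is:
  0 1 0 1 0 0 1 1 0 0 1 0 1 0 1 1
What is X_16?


t=0: X=(0), d=0 → +e1, X_1=(1)
t=1: X=(1), d=1 → -e1, X_2=(0)
t=2: X=(0), d=0 → +e1, X_3=(1)
t=3: X=(1), d=1 → -e1, X_4=(0)
t=4: X=(0), d=0 → +e1, X_5=(1)
t=5: X=(1), d=0 → +e1, X_6=(2)
t=6: X=(2), d=1 → -e1, X_7=(1)
t=7: X=(1), d=1 → -e1, X_8=(0)
t=8: X=(0), d=0 → +e1, X_9=(1)
t=9: X=(1), d=0 → +e1, X_10=(2)
t=10: X=(2), d=1 → -e1, X_11=(1)
t=11: X=(1), d=0 → +e1, X_12=(2)
t=12: X=(2), d=1 → -e1, X_13=(1)
t=13: X=(1), d=0 → +e1, X_14=(2)
t=14: X=(2), d=1 → -e1, X_15=(1)
t=15: X=(1), d=1 → -e1, X_16=(0)

(0)


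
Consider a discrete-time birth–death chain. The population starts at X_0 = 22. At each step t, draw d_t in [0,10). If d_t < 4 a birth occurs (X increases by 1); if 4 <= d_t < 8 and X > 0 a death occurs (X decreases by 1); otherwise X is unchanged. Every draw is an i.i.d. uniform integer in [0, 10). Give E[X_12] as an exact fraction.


X can drop by at most 1 per step and X_0 = 22 > T = 12, so X_t >= 22 − t >= 10 > 0 for every t <= 12: the floor at 0 (the 'and X > 0' condition) never binds. Hence X_12 = X_0 + Σ_{t<12} Y_t with i.i.d. increments Y_t = y(d_t) ∈ {+1, −1, 0}.
Outcome values over d=0..9: [1, 1, 1, 1, -1, -1, -1, -1, 0, 0]
Σy = 0, Σy² = 8, M = 10
μ = 0/10 = 0,  σ² = 8/10 − (0)² = 4/5
E[X_12] = 22 + 12·(0) = 22

22


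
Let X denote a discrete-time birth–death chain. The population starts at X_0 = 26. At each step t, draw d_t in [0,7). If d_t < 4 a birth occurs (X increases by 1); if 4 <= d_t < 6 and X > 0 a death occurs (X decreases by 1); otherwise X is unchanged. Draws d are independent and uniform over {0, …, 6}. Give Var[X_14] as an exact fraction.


76/7

X can drop by at most 1 per step and X_0 = 26 > T = 14, so X_t >= 26 − t >= 12 > 0 for every t <= 14: the floor at 0 (the 'and X > 0' condition) never binds. Hence X_14 = X_0 + Σ_{t<14} Y_t with i.i.d. increments Y_t = y(d_t) ∈ {+1, −1, 0}.
Outcome values over d=0..6: [1, 1, 1, 1, -1, -1, 0]
Σy = 2, Σy² = 6, M = 7
μ = 2/7 = 2/7,  σ² = 6/7 − (2/7)² = 38/49
Independent increments: Var[X_14] = 14·σ² = 14·(38/49) = 76/7


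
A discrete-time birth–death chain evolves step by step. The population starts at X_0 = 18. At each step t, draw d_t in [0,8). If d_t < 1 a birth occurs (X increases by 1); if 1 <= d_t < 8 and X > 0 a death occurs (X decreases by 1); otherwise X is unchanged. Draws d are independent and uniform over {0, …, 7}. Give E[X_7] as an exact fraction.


51/4

X can drop by at most 1 per step and X_0 = 18 > T = 7, so X_t >= 18 − t >= 11 > 0 for every t <= 7: the floor at 0 (the 'and X > 0' condition) never binds. Hence X_7 = X_0 + Σ_{t<7} Y_t with i.i.d. increments Y_t = y(d_t) ∈ {+1, −1, 0}.
Outcome values over d=0..7: [1, -1, -1, -1, -1, -1, -1, -1]
Σy = -6, Σy² = 8, M = 8
μ = -6/8 = -3/4,  σ² = 8/8 − (-3/4)² = 7/16
E[X_7] = 18 + 7·(-3/4) = 51/4


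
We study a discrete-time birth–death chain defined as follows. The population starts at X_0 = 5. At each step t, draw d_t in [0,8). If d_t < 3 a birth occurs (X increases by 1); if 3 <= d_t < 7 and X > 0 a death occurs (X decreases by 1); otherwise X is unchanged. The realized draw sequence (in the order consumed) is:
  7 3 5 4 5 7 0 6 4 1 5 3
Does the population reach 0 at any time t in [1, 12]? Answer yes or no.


t=0: X=5, d=7 → hold, X_1=5
t=1: X=5, d=3 → death, X_2=4
t=2: X=4, d=5 → death, X_3=3
t=3: X=3, d=4 → death, X_4=2
t=4: X=2, d=5 → death, X_5=1
t=5: X=1, d=7 → hold, X_6=1
t=6: X=1, d=0 → birth, X_7=2
t=7: X=2, d=6 → death, X_8=1
t=8: X=1, d=4 → death, X_9=0
t=9: X=0, d=1 → birth, X_10=1
t=10: X=1, d=5 → death, X_11=0
t=11: X=0, d=3 → hold, X_12=0

yes


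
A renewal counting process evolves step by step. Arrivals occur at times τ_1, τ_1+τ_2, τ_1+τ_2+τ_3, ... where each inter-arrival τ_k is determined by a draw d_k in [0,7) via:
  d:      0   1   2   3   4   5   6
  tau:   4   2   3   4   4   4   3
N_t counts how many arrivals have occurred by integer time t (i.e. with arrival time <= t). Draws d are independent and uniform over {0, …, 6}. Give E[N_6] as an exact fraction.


Inter-arrival values over d=0..6: [4, 2, 3, 4, 4, 4, 3]
Each d has probability 1/7, so the pmf of τ is: f(2) = 1/7, f(3) = 2/7, f(4) = 4/7
Renewal equation for m(n) = E[N_n]: condition on τ_1 = k (if k <= n, one arrival plus a fresh copy on the remaining n−k steps): m(n) = F(n) + Σ_{k<=n} f(k)·m(n−k), where F(n) = P(τ <= n) and m(0) = 0
m(1) = F(1) = 0
m(2) = F(2) = 1/7
m(3) = F(3) = 3/7
m(4) = F(4) + f(2)·m(2) = 1 + 1/7·1/7 = 50/49
m(5) = F(5) + f(2)·m(3) + f(3)·m(2) = 1 + 1/7·3/7 + 2/7·1/7 = 54/49
m(6) = F(6) + f(2)·m(4) + f(3)·m(3) + f(4)·m(2) = 1 + 1/7·50/49 + 2/7·3/7 + 4/7·1/7 = 463/343
E[N_6] = m(6) = 463/343

463/343


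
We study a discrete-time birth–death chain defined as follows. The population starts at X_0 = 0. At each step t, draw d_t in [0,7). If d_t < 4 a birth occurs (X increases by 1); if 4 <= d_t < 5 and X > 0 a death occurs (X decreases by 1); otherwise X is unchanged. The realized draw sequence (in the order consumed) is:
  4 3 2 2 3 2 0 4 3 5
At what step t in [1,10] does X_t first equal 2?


t=0: X=0, d=4 → hold, X_1=0
t=1: X=0, d=3 → birth, X_2=1
t=2: X=1, d=2 → birth, X_3=2
t=3: X=2, d=2 → birth, X_4=3
t=4: X=3, d=3 → birth, X_5=4
t=5: X=4, d=2 → birth, X_6=5
t=6: X=5, d=0 → birth, X_7=6
t=7: X=6, d=4 → death, X_8=5
t=8: X=5, d=3 → birth, X_9=6
t=9: X=6, d=5 → hold, X_10=6

3


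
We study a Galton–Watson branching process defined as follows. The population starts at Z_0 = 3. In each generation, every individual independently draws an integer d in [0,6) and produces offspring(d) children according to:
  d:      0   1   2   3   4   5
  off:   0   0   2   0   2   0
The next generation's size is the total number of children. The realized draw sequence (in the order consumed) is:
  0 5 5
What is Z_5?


gen 0: Z_0=3, draws=[0, 5, 5], offspring=[0, 0, 0], Z_1=0
gen 1: Z_1=0, draws=[], offspring=[], Z_2=0
gen 2: Z_2=0, draws=[], offspring=[], Z_3=0
gen 3: Z_3=0, draws=[], offspring=[], Z_4=0
gen 4: Z_4=0, draws=[], offspring=[], Z_5=0

0


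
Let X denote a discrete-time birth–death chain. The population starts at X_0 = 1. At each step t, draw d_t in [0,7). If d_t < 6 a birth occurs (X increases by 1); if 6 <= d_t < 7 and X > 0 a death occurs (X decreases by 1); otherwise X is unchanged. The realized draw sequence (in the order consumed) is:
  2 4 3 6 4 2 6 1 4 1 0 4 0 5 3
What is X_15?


12

t=0: X=1, d=2 → birth, X_1=2
t=1: X=2, d=4 → birth, X_2=3
t=2: X=3, d=3 → birth, X_3=4
t=3: X=4, d=6 → death, X_4=3
t=4: X=3, d=4 → birth, X_5=4
t=5: X=4, d=2 → birth, X_6=5
t=6: X=5, d=6 → death, X_7=4
t=7: X=4, d=1 → birth, X_8=5
t=8: X=5, d=4 → birth, X_9=6
t=9: X=6, d=1 → birth, X_10=7
t=10: X=7, d=0 → birth, X_11=8
t=11: X=8, d=4 → birth, X_12=9
t=12: X=9, d=0 → birth, X_13=10
t=13: X=10, d=5 → birth, X_14=11
t=14: X=11, d=3 → birth, X_15=12


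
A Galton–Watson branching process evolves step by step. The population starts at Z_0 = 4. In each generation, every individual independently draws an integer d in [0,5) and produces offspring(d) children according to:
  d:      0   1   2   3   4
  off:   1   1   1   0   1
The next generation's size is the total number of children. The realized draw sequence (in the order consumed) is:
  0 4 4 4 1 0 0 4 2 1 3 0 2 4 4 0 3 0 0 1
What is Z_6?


gen 0: Z_0=4, draws=[0, 4, 4, 4], offspring=[1, 1, 1, 1], Z_1=4
gen 1: Z_1=4, draws=[1, 0, 0, 4], offspring=[1, 1, 1, 1], Z_2=4
gen 2: Z_2=4, draws=[2, 1, 3, 0], offspring=[1, 1, 0, 1], Z_3=3
gen 3: Z_3=3, draws=[2, 4, 4], offspring=[1, 1, 1], Z_4=3
gen 4: Z_4=3, draws=[0, 3, 0], offspring=[1, 0, 1], Z_5=2
gen 5: Z_5=2, draws=[0, 1], offspring=[1, 1], Z_6=2

2


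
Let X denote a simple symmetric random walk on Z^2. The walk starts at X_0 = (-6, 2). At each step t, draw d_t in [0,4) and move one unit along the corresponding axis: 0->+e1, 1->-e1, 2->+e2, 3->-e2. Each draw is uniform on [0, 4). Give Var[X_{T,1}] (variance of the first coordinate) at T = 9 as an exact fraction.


Outcome values over d=0..3: [1, -1, 0, 0]
Σy = 0, Σy² = 2, M = 4
μ = 0/4 = 0,  σ² = 2/4 − (0)² = 1/2
Independent increments: Var[X_9] = 9·σ² = 9·(1/2) = 9/2

9/2


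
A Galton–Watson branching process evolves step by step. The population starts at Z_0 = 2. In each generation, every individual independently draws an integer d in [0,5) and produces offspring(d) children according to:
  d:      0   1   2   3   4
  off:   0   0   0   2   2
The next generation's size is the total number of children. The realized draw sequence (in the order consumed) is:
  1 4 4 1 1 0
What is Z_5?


0

gen 0: Z_0=2, draws=[1, 4], offspring=[0, 2], Z_1=2
gen 1: Z_1=2, draws=[4, 1], offspring=[2, 0], Z_2=2
gen 2: Z_2=2, draws=[1, 0], offspring=[0, 0], Z_3=0
gen 3: Z_3=0, draws=[], offspring=[], Z_4=0
gen 4: Z_4=0, draws=[], offspring=[], Z_5=0


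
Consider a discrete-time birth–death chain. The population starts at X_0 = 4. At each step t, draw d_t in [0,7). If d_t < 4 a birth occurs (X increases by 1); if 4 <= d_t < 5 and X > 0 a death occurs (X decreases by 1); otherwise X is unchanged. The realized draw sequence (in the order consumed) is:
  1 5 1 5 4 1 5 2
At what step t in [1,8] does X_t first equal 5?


t=0: X=4, d=1 → birth, X_1=5
t=1: X=5, d=5 → hold, X_2=5
t=2: X=5, d=1 → birth, X_3=6
t=3: X=6, d=5 → hold, X_4=6
t=4: X=6, d=4 → death, X_5=5
t=5: X=5, d=1 → birth, X_6=6
t=6: X=6, d=5 → hold, X_7=6
t=7: X=6, d=2 → birth, X_8=7

1


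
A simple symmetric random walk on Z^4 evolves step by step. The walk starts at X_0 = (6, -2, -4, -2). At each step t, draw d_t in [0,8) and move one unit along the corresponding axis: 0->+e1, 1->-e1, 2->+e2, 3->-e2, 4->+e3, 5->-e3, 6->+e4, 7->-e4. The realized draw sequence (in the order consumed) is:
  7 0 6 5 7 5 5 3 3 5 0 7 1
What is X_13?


(7, -4, -8, -4)

t=0: X=(6, -2, -4, -2), d=7 → -e4, X_1=(6, -2, -4, -3)
t=1: X=(6, -2, -4, -3), d=0 → +e1, X_2=(7, -2, -4, -3)
t=2: X=(7, -2, -4, -3), d=6 → +e4, X_3=(7, -2, -4, -2)
t=3: X=(7, -2, -4, -2), d=5 → -e3, X_4=(7, -2, -5, -2)
t=4: X=(7, -2, -5, -2), d=7 → -e4, X_5=(7, -2, -5, -3)
t=5: X=(7, -2, -5, -3), d=5 → -e3, X_6=(7, -2, -6, -3)
t=6: X=(7, -2, -6, -3), d=5 → -e3, X_7=(7, -2, -7, -3)
t=7: X=(7, -2, -7, -3), d=3 → -e2, X_8=(7, -3, -7, -3)
t=8: X=(7, -3, -7, -3), d=3 → -e2, X_9=(7, -4, -7, -3)
t=9: X=(7, -4, -7, -3), d=5 → -e3, X_10=(7, -4, -8, -3)
t=10: X=(7, -4, -8, -3), d=0 → +e1, X_11=(8, -4, -8, -3)
t=11: X=(8, -4, -8, -3), d=7 → -e4, X_12=(8, -4, -8, -4)
t=12: X=(8, -4, -8, -4), d=1 → -e1, X_13=(7, -4, -8, -4)
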